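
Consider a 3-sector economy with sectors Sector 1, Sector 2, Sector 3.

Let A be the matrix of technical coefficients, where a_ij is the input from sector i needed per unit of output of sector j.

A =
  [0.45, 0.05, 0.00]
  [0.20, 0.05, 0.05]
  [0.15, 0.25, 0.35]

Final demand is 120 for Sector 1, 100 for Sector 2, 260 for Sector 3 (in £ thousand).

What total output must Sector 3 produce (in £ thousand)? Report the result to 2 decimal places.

x_3 = 524.28

I − A =
  [   0.55    -0.05     0.00]
  [  -0.20     0.95    -0.05]
  [  -0.15    -0.25     0.65]
Cofactors of I−A, C_ij = (−1)^(i+j)·(minor ij) (rows/columns in the sector order above):
  C_11 = (0.95)(0.65) − (-0.05)(-0.25) = 0.6050
  C_12 = −[(-0.20)(0.65) − (-0.05)(-0.15)] = 0.1375
  C_13 = (-0.20)(-0.25) − (0.95)(-0.15) = 0.1925
  C_21 = −[(-0.05)(0.65) − (0.00)(-0.25)] = 0.0325
  C_22 = (0.55)(0.65) − (0.00)(-0.15) = 0.3575
  C_23 = −[(0.55)(-0.25) − (-0.05)(-0.15)] = 0.1450
  C_31 = (-0.05)(-0.05) − (0.00)(0.95) = 0.0025
  C_32 = −[(0.55)(-0.05) − (0.00)(-0.20)] = 0.0275
  C_33 = (0.55)(0.95) − (-0.05)(-0.20) = 0.5125
det(I−A) = Σ_j (I−A)_1j·C_1j = (0.55)(0.6050) + (-0.05)(0.1375) + (0.00)(0.1925) = 0.325875
adj(I−A) = Cᵀ =
  [ 0.6050   0.0325   0.0025]
  [ 0.1375   0.3575   0.0275]
  [ 0.1925   0.1450   0.5125]
(I − A)⁻¹ = adj(I−A) / det(I−A) ≈
  [   1.8565     0.0997     0.0077]
  [   0.4219     1.0970     0.0844]
  [   0.5907     0.4450     1.5727]
x = (I − A)⁻¹ d = adj(I−A)·d / det(I−A), with det(I−A) = 0.325875:
  x_1 = (0.6050·120 + 0.0325·100 + 0.0025·260) / 0.325875 = 76.50 / 0.325875 ≈ 234.75
  x_2 = (0.1375·120 + 0.3575·100 + 0.0275·260) / 0.325875 = 59.40 / 0.325875 ≈ 182.28
  x_3 = (0.1925·120 + 0.1450·100 + 0.5125·260) / 0.325875 = 170.85 / 0.325875 ≈ 524.28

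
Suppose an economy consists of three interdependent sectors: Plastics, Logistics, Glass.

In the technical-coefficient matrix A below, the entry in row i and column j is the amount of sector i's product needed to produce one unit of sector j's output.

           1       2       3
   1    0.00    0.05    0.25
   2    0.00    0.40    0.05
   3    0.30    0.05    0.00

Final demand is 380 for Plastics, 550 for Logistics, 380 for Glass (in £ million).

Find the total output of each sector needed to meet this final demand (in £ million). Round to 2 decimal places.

I − A =
  [   1.00    -0.05    -0.25]
  [   0.00     0.60    -0.05]
  [  -0.30    -0.05     1.00]
Cofactors of I−A, C_ij = (−1)^(i+j)·(minor ij) (rows/columns in the sector order above):
  C_11 = (0.60)(1.00) − (-0.05)(-0.05) = 0.5975
  C_12 = −[(0.00)(1.00) − (-0.05)(-0.30)] = 0.0150
  C_13 = (0.00)(-0.05) − (0.60)(-0.30) = 0.1800
  C_21 = −[(-0.05)(1.00) − (-0.25)(-0.05)] = 0.0625
  C_22 = (1.00)(1.00) − (-0.25)(-0.30) = 0.9250
  C_23 = −[(1.00)(-0.05) − (-0.05)(-0.30)] = 0.0650
  C_31 = (-0.05)(-0.05) − (-0.25)(0.60) = 0.1525
  C_32 = −[(1.00)(-0.05) − (-0.25)(0.00)] = 0.0500
  C_33 = (1.00)(0.60) − (-0.05)(0.00) = 0.6000
det(I−A) = Σ_j (I−A)_1j·C_1j = (1.00)(0.5975) + (-0.05)(0.0150) + (-0.25)(0.1800) = 0.55175
adj(I−A) = Cᵀ =
  [ 0.5975   0.0625   0.1525]
  [ 0.0150   0.9250   0.0500]
  [ 0.1800   0.0650   0.6000]
(I − A)⁻¹ = adj(I−A) / det(I−A) ≈
  [   1.0829     0.1133     0.2764]
  [   0.0272     1.6765     0.0906]
  [   0.3262     0.1178     1.0874]
x = (I − A)⁻¹ d = adj(I−A)·d / det(I−A), with det(I−A) = 0.55175:
  x_1 = (0.5975·380 + 0.0625·550 + 0.1525·380) / 0.55175 = 319.375 / 0.55175 ≈ 578.84
  x_2 = (0.0150·380 + 0.9250·550 + 0.0500·380) / 0.55175 = 533.45 / 0.55175 ≈ 966.83
  x_3 = (0.1800·380 + 0.0650·550 + 0.6000·380) / 0.55175 = 332.15 / 0.55175 ≈ 601.99

x_1 = 578.84, x_2 = 966.83, x_3 = 601.99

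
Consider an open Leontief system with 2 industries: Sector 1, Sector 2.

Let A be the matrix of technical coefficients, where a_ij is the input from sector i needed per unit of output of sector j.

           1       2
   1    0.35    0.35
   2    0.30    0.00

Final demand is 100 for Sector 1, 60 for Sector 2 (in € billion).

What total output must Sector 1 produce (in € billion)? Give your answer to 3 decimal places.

x_1 = 222.018

I − A =
  [   0.65    -0.35]
  [  -0.30     1.00]
det(I−A) = (0.65)(1.00) − (-0.35)(-0.30) = 0.5450
adj(I−A) = [[1.00, 0.35], [0.30, 0.65]]
(I − A)⁻¹ = adj(I−A) / det(I−A) ≈
  [   1.8349     0.6422]
  [   0.5505     1.1927]
x = (I − A)⁻¹ d = adj(I−A)·d / det(I−A), with det(I−A) = 0.5450:
  x_1 = (1.00·100 + 0.35·60) / 0.5450 = 121.00 / 0.5450 ≈ 222.018
  x_2 = (0.30·100 + 0.65·60) / 0.5450 = 69.00 / 0.5450 ≈ 126.606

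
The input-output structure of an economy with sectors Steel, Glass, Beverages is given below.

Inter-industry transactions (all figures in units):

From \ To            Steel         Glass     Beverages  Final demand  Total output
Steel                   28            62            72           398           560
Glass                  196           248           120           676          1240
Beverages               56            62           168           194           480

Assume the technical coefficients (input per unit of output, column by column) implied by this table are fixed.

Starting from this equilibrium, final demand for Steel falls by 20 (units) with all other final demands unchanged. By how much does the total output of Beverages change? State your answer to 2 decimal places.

Δx_B = -4.29

Technical coefficients a_ij = z_ij / X_j:
  a_SS = 28/560 = 0.05, a_GS = 196/560 = 0.35, a_BS = 56/560 = 0.10
  a_SG = 62/1240 = 0.05, a_GG = 248/1240 = 0.20, a_BG = 62/1240 = 0.05
  a_SB = 72/480 = 0.15, a_GB = 120/480 = 0.25, a_BB = 168/480 = 0.35
I − A =
  [   0.95    -0.05    -0.15]
  [  -0.35     0.80    -0.25]
  [  -0.10    -0.05     0.65]
Cofactors of I−A, C_ij = (−1)^(i+j)·(minor ij) (rows/columns in the sector order above):
  C_11 = (0.80)(0.65) − (-0.25)(-0.05) = 0.5075
  C_12 = −[(-0.35)(0.65) − (-0.25)(-0.10)] = 0.2525
  C_13 = (-0.35)(-0.05) − (0.80)(-0.10) = 0.0975
  C_21 = −[(-0.05)(0.65) − (-0.15)(-0.05)] = 0.0400
  C_22 = (0.95)(0.65) − (-0.15)(-0.10) = 0.6025
  C_23 = −[(0.95)(-0.05) − (-0.05)(-0.10)] = 0.0525
  C_31 = (-0.05)(-0.25) − (-0.15)(0.80) = 0.1325
  C_32 = −[(0.95)(-0.25) − (-0.15)(-0.35)] = 0.2900
  C_33 = (0.95)(0.80) − (-0.05)(-0.35) = 0.7425
det(I−A) = Σ_j (I−A)_1j·C_1j = (0.95)(0.5075) + (-0.05)(0.2525) + (-0.15)(0.0975) = 0.454875
adj(I−A) = Cᵀ =
  [ 0.5075   0.0400   0.1325]
  [ 0.2525   0.6025   0.2900]
  [ 0.0975   0.0525   0.7425]
(I − A)⁻¹ = adj(I−A) / det(I−A) ≈
  [   1.1157     0.0879     0.2913]
  [   0.5551     1.3245     0.6375]
  [   0.2143     0.1154     1.6323]
Δx = (I − A)⁻¹ Δd with Δd having -20 in the Steel component and 0 elsewhere.
So Δx_B = L_BS · (-20), where L_BS = adj(I−A)_BS / det(I−A) = 0.0975 / 0.454875.
Δx_B = 0.0975 × (-20) / 0.454875 = -1.95 / 0.454875 ≈ -4.29.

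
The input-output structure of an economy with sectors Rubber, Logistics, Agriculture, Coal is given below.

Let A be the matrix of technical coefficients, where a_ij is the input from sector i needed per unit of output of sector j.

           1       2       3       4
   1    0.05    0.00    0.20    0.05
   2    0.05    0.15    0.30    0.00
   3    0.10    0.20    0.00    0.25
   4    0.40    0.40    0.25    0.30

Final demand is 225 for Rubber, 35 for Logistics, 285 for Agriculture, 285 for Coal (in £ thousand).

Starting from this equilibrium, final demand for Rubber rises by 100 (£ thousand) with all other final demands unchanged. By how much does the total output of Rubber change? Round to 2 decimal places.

I − A =
  [   0.95     0.00    -0.20    -0.05]
  [  -0.05     0.85    -0.30     0.00]
  [  -0.10    -0.20     1.00    -0.25]
  [  -0.40    -0.40    -0.25     0.70]
Compute the cofactors C_ij = (−1)^(i+j)·(3×3 minor ij) of I−A; the adjugate is their transpose:
adj(I−A) = Cᵀ =
  [ 0.469875   0.070500   0.135625   0.082000]
  [ 0.082875   0.550375   0.201125   0.077750]
  [ 0.156500   0.226000   0.547250   0.206625]
  [ 0.371750   0.435500   0.387875   0.731500]
det(I−A) = Σ_j (I−A)_1j·C_1j = (0.95)(0.469875) + (0.00)(0.082875) + (-0.20)(0.156500) + (-0.05)(0.371750) = 0.39649375
(I − A)⁻¹ = adj(I−A) / det(I−A) ≈
  [   1.1851     0.1778     0.3421     0.2068]
  [   0.2090     1.3881     0.5073     0.1961]
  [   0.3947     0.5700     1.3802     0.5211]
  [   0.9376     1.0984     0.9783     1.8449]
Δx = (I − A)⁻¹ Δd with Δd having +100 in the Rubber component and 0 elsewhere.
So Δx_1 = L_11 · (+100), where L_11 = adj(I−A)_11 / det(I−A) = 0.469875 / 0.39649375.
Δx_1 = 0.469875 × (+100) / 0.39649375 = 46.9875 / 0.39649375 ≈ 118.51.

Δx_1 = 118.51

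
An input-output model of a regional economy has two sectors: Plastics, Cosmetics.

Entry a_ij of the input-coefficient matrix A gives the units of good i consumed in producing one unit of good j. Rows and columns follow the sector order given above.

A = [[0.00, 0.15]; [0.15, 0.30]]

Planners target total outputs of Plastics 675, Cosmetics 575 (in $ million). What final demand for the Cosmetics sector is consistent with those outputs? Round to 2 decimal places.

d_2 = 301.25

I − A =
  [   1.00    -0.15]
  [  -0.15     0.70]
d = (I − A) x:
  d_1 = (+1.00)·675 + (-0.15)·575 = 588.75
  d_2 = (-0.15)·675 + (+0.70)·575 = 301.25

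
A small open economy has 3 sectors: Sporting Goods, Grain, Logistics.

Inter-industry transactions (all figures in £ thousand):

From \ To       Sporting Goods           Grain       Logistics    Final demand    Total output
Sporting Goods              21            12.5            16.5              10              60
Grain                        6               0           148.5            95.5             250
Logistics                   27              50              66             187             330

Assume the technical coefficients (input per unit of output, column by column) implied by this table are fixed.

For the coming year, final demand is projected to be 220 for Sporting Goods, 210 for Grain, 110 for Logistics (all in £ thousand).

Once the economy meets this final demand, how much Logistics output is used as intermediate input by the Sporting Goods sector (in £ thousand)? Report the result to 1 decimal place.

z_LS = 185.4

Technical coefficients a_ij = z_ij / X_j:
  a_SS = 21/60 = 0.35, a_GS = 6/60 = 0.10, a_LS = 27/60 = 0.45
  a_SG = 12.5/250 = 0.05, a_GG = 0/250 = 0.00, a_LG = 50/250 = 0.20
  a_SL = 16.5/330 = 0.05, a_GL = 148.5/330 = 0.45, a_LL = 66/330 = 0.20
I − A =
  [   0.65    -0.05    -0.05]
  [  -0.10     1.00    -0.45]
  [  -0.45    -0.20     0.80]
Cofactors of I−A, C_ij = (−1)^(i+j)·(minor ij) (rows/columns in the sector order above):
  C_11 = (1.00)(0.80) − (-0.45)(-0.20) = 0.7100
  C_12 = −[(-0.10)(0.80) − (-0.45)(-0.45)] = 0.2825
  C_13 = (-0.10)(-0.20) − (1.00)(-0.45) = 0.4700
  C_21 = −[(-0.05)(0.80) − (-0.05)(-0.20)] = 0.0500
  C_22 = (0.65)(0.80) − (-0.05)(-0.45) = 0.4975
  C_23 = −[(0.65)(-0.20) − (-0.05)(-0.45)] = 0.1525
  C_31 = (-0.05)(-0.45) − (-0.05)(1.00) = 0.0725
  C_32 = −[(0.65)(-0.45) − (-0.05)(-0.10)] = 0.2975
  C_33 = (0.65)(1.00) − (-0.05)(-0.10) = 0.6450
det(I−A) = Σ_j (I−A)_1j·C_1j = (0.65)(0.7100) + (-0.05)(0.2825) + (-0.05)(0.4700) = 0.423875
adj(I−A) = Cᵀ =
  [ 0.7100   0.0500   0.0725]
  [ 0.2825   0.4975   0.2975]
  [ 0.4700   0.1525   0.6450]
(I − A)⁻¹ = adj(I−A) / det(I−A) ≈
  [   1.6750     0.1180     0.1710]
  [   0.6665     1.1737     0.7019]
  [   1.1088     0.3598     1.5217]
First solve x = (I − A)⁻¹ d = adj(I−A)·d / det(I−A); in particular x_S = (0.7100·220 + 0.0500·210 + 0.0725·110) / 0.423875 = 174.675 / 0.423875 ≈ 412.091.
Intermediate flow from L to S: z_LS = a_LS · x_S = 0.45 × 174.675 / 0.423875 = 78.60375 / 0.423875 ≈ 185.4.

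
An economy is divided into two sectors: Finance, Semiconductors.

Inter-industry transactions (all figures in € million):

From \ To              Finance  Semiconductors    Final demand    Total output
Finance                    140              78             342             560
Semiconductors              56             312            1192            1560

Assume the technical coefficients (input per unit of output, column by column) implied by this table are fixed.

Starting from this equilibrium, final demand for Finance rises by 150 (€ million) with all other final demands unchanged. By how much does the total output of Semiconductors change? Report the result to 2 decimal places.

Δx_2 = 25.21

Technical coefficients a_ij = z_ij / X_j:
  a_11 = 140/560 = 0.25, a_21 = 56/560 = 0.10
  a_12 = 78/1560 = 0.05, a_22 = 312/1560 = 0.20
I − A =
  [   0.75    -0.05]
  [  -0.10     0.80]
det(I−A) = (0.75)(0.80) − (-0.05)(-0.10) = 0.5950
adj(I−A) = [[0.80, 0.05], [0.10, 0.75]]
(I − A)⁻¹ = adj(I−A) / det(I−A) ≈
  [   1.3445     0.0840]
  [   0.1681     1.2605]
Δx = (I − A)⁻¹ Δd with Δd having +150 in the Finance component and 0 elsewhere.
So Δx_2 = L_21 · (+150), where L_21 = adj(I−A)_21 / det(I−A) = 0.10 / 0.5950.
Δx_2 = 0.10 × (+150) / 0.5950 = 15.00 / 0.5950 ≈ 25.21.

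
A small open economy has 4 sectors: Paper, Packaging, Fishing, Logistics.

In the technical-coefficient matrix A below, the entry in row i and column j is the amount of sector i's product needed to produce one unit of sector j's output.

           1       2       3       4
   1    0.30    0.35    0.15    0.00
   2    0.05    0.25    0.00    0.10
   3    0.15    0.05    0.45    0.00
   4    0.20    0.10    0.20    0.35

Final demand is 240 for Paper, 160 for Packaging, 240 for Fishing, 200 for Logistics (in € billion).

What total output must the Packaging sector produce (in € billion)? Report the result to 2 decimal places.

I − A =
  [   0.70    -0.35    -0.15     0.00]
  [  -0.05     0.75     0.00    -0.10]
  [  -0.15    -0.05     0.55     0.00]
  [  -0.20    -0.10    -0.20     0.65]
Compute the cofactors C_ij = (−1)^(i+j)·(3×3 minor ij) of I−A; the adjugate is their transpose:
adj(I−A) = Cᵀ =
  [ 0.261625   0.130000   0.078625   0.020000]
  [ 0.031875   0.235625   0.021875   0.036250]
  [ 0.074250   0.056875   0.315875   0.008750]
  [ 0.108250   0.093750   0.124750   0.261875]
det(I−A) = Σ_j (I−A)_1j·C_1j = (0.70)(0.261625) + (-0.35)(0.031875) + (-0.15)(0.074250) + (0.00)(0.108250) = 0.16084375
(I − A)⁻¹ = adj(I−A) / det(I−A) ≈
  [   1.6266     0.8082     0.4888     0.1243]
  [   0.1982     1.4649     0.1360     0.2254]
  [   0.4616     0.3536     1.9639     0.0544]
  [   0.6730     0.5829     0.7756     1.6281]
x = (I − A)⁻¹ d = adj(I−A)·d / det(I−A), with det(I−A) = 0.16084375:
  x_1 = (0.261625·240 + 0.130000·160 + 0.078625·240 + 0.020000·200) / 0.16084375 = 106.46 / 0.16084375 ≈ 661.88
  x_2 = (0.031875·240 + 0.235625·160 + 0.021875·240 + 0.036250·200) / 0.16084375 = 57.85 / 0.16084375 ≈ 359.67
  x_3 = (0.074250·240 + 0.056875·160 + 0.315875·240 + 0.008750·200) / 0.16084375 = 104.48 / 0.16084375 ≈ 649.57
  x_4 = (0.108250·240 + 0.093750·160 + 0.124750·240 + 0.261875·200) / 0.16084375 = 123.295 / 0.16084375 ≈ 766.55

x_2 = 359.67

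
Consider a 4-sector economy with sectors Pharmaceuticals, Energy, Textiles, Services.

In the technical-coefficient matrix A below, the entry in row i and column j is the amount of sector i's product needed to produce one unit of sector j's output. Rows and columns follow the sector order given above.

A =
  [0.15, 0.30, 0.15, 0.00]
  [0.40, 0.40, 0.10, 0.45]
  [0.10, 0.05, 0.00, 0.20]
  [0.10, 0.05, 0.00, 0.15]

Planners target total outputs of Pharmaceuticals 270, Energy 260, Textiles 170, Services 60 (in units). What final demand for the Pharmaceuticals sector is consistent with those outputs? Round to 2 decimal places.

I − A =
  [   0.85    -0.30    -0.15     0.00]
  [  -0.40     0.60    -0.10    -0.45]
  [  -0.10    -0.05     1.00    -0.20]
  [  -0.10    -0.05     0.00     0.85]
d = (I − A) x:
  d_P = (+0.85)·270 + (-0.30)·260 + (-0.15)·170 + (+0.00)·60 = 126.00
  d_E = (-0.40)·270 + (+0.60)·260 + (-0.10)·170 + (-0.45)·60 = 4.00
  d_T = (-0.10)·270 + (-0.05)·260 + (+1.00)·170 + (-0.20)·60 = 118.00
  d_S = (-0.10)·270 + (-0.05)·260 + (+0.00)·170 + (+0.85)·60 = 11.00

d_P = 126.00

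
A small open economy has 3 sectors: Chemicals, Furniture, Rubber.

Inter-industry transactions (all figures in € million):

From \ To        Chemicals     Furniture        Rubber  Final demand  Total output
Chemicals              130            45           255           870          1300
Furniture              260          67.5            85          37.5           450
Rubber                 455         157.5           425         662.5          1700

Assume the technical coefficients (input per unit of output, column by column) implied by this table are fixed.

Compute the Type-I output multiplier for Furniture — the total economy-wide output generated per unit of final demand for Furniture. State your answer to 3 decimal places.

Technical coefficients a_ij = z_ij / X_j:
  a_CC = 130/1300 = 0.10, a_FC = 260/1300 = 0.20, a_RC = 455/1300 = 0.35
  a_CF = 45/450 = 0.10, a_FF = 67.5/450 = 0.15, a_RF = 157.5/450 = 0.35
  a_CR = 255/1700 = 0.15, a_FR = 85/1700 = 0.05, a_RR = 425/1700 = 0.25
I − A =
  [   0.90    -0.10    -0.15]
  [  -0.20     0.85    -0.05]
  [  -0.35    -0.35     0.75]
Cofactors of I−A, C_ij = (−1)^(i+j)·(minor ij) (rows/columns in the sector order above):
  C_11 = (0.85)(0.75) − (-0.05)(-0.35) = 0.6200
  C_12 = −[(-0.20)(0.75) − (-0.05)(-0.35)] = 0.1675
  C_13 = (-0.20)(-0.35) − (0.85)(-0.35) = 0.3675
  C_21 = −[(-0.10)(0.75) − (-0.15)(-0.35)] = 0.1275
  C_22 = (0.90)(0.75) − (-0.15)(-0.35) = 0.6225
  C_23 = −[(0.90)(-0.35) − (-0.10)(-0.35)] = 0.3500
  C_31 = (-0.10)(-0.05) − (-0.15)(0.85) = 0.1325
  C_32 = −[(0.90)(-0.05) − (-0.15)(-0.20)] = 0.0750
  C_33 = (0.90)(0.85) − (-0.10)(-0.20) = 0.7450
det(I−A) = Σ_j (I−A)_1j·C_1j = (0.90)(0.6200) + (-0.10)(0.1675) + (-0.15)(0.3675) = 0.486125
adj(I−A) = Cᵀ =
  [ 0.6200   0.1275   0.1325]
  [ 0.1675   0.6225   0.0750]
  [ 0.3675   0.3500   0.7450]
(I − A)⁻¹ = adj(I−A) / det(I−A) ≈
  [   1.2754     0.2623     0.2726]
  [   0.3446     1.2805     0.1543]
  [   0.7560     0.7200     1.5325]
The output multiplier for sector j is the column-j sum of the Leontief inverse (I − A)⁻¹ = adj(I−A) / det(I−A).
Column F of adj(I−A): (0.1275, 0.6225, 0.3500); det(I−A) = 0.486125.
m_F = (0.1275 + 0.6225 + 0.3500) / 0.486125 = 1.10 / 0.486125 ≈ 2.263.

m_F = 2.263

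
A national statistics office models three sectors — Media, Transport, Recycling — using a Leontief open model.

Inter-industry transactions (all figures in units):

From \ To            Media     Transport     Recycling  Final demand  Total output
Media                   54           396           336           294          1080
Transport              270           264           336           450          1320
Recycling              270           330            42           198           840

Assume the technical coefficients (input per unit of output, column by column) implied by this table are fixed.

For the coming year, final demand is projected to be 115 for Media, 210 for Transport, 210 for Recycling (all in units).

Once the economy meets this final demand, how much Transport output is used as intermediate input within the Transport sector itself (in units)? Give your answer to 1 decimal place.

z_TT = 146.5

Technical coefficients a_ij = z_ij / X_j:
  a_MM = 54/1080 = 0.05, a_TM = 270/1080 = 0.25, a_RM = 270/1080 = 0.25
  a_MT = 396/1320 = 0.30, a_TT = 264/1320 = 0.20, a_RT = 330/1320 = 0.25
  a_MR = 336/840 = 0.40, a_TR = 336/840 = 0.40, a_RR = 42/840 = 0.05
I − A =
  [   0.95    -0.30    -0.40]
  [  -0.25     0.80    -0.40]
  [  -0.25    -0.25     0.95]
Cofactors of I−A, C_ij = (−1)^(i+j)·(minor ij) (rows/columns in the sector order above):
  C_11 = (0.80)(0.95) − (-0.40)(-0.25) = 0.6600
  C_12 = −[(-0.25)(0.95) − (-0.40)(-0.25)] = 0.3375
  C_13 = (-0.25)(-0.25) − (0.80)(-0.25) = 0.2625
  C_21 = −[(-0.30)(0.95) − (-0.40)(-0.25)] = 0.3850
  C_22 = (0.95)(0.95) − (-0.40)(-0.25) = 0.8025
  C_23 = −[(0.95)(-0.25) − (-0.30)(-0.25)] = 0.3125
  C_31 = (-0.30)(-0.40) − (-0.40)(0.80) = 0.4400
  C_32 = −[(0.95)(-0.40) − (-0.40)(-0.25)] = 0.4800
  C_33 = (0.95)(0.80) − (-0.30)(-0.25) = 0.6850
det(I−A) = Σ_j (I−A)_1j·C_1j = (0.95)(0.6600) + (-0.30)(0.3375) + (-0.40)(0.2625) = 0.42075
adj(I−A) = Cᵀ =
  [ 0.6600   0.3850   0.4400]
  [ 0.3375   0.8025   0.4800]
  [ 0.2625   0.3125   0.6850]
(I − A)⁻¹ = adj(I−A) / det(I−A) ≈
  [   1.5686     0.9150     1.0458]
  [   0.8021     1.9073     1.1408]
  [   0.6239     0.7427     1.6280]
First solve x = (I − A)⁻¹ d = adj(I−A)·d / det(I−A); in particular x_T = (0.3375·115 + 0.8025·210 + 0.4800·210) / 0.42075 = 308.1375 / 0.42075 ≈ 732.353.
Intermediate flow from T to T: z_TT = a_TT · x_T = 0.20 × 308.1375 / 0.42075 = 61.6275 / 0.42075 ≈ 146.5.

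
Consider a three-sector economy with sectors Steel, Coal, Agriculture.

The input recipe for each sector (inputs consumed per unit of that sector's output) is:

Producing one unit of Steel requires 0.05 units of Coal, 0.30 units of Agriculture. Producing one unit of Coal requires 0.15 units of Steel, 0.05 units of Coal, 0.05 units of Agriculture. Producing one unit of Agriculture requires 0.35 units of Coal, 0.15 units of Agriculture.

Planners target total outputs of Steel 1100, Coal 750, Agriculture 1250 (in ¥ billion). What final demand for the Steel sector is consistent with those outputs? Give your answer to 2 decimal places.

d_S = 987.50

I − A =
  [   1.00    -0.15     0.00]
  [  -0.05     0.95    -0.35]
  [  -0.30    -0.05     0.85]
d = (I − A) x:
  d_S = (+1.00)·1100 + (-0.15)·750 + (+0.00)·1250 = 987.50
  d_C = (-0.05)·1100 + (+0.95)·750 + (-0.35)·1250 = 220.00
  d_A = (-0.30)·1100 + (-0.05)·750 + (+0.85)·1250 = 695.00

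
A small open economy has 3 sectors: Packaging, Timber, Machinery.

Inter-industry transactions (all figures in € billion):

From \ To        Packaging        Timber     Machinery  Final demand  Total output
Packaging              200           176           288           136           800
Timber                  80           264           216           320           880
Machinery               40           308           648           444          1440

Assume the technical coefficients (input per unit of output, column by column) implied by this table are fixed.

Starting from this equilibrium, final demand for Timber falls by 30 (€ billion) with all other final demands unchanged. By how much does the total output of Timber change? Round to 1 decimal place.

Technical coefficients a_ij = z_ij / X_j:
  a_11 = 200/800 = 0.25, a_21 = 80/800 = 0.10, a_31 = 40/800 = 0.05
  a_12 = 176/880 = 0.20, a_22 = 264/880 = 0.30, a_32 = 308/880 = 0.35
  a_13 = 288/1440 = 0.20, a_23 = 216/1440 = 0.15, a_33 = 648/1440 = 0.45
I − A =
  [   0.75    -0.20    -0.20]
  [  -0.10     0.70    -0.15]
  [  -0.05    -0.35     0.55]
Cofactors of I−A, C_ij = (−1)^(i+j)·(minor ij) (rows/columns in the sector order above):
  C_11 = (0.70)(0.55) − (-0.15)(-0.35) = 0.3325
  C_12 = −[(-0.10)(0.55) − (-0.15)(-0.05)] = 0.0625
  C_13 = (-0.10)(-0.35) − (0.70)(-0.05) = 0.0700
  C_21 = −[(-0.20)(0.55) − (-0.20)(-0.35)] = 0.1800
  C_22 = (0.75)(0.55) − (-0.20)(-0.05) = 0.4025
  C_23 = −[(0.75)(-0.35) − (-0.20)(-0.05)] = 0.2725
  C_31 = (-0.20)(-0.15) − (-0.20)(0.70) = 0.1700
  C_32 = −[(0.75)(-0.15) − (-0.20)(-0.10)] = 0.1325
  C_33 = (0.75)(0.70) − (-0.20)(-0.10) = 0.5050
det(I−A) = Σ_j (I−A)_1j·C_1j = (0.75)(0.3325) + (-0.20)(0.0625) + (-0.20)(0.0700) = 0.222875
adj(I−A) = Cᵀ =
  [ 0.3325   0.1800   0.1700]
  [ 0.0625   0.4025   0.1325]
  [ 0.0700   0.2725   0.5050]
(I − A)⁻¹ = adj(I−A) / det(I−A) ≈
  [   1.4919     0.8076     0.7628]
  [   0.2804     1.8059     0.5945]
  [   0.3141     1.2227     2.2658]
Δx = (I − A)⁻¹ Δd with Δd having -30 in the Timber component and 0 elsewhere.
So Δx_2 = L_22 · (-30), where L_22 = adj(I−A)_22 / det(I−A) = 0.4025 / 0.222875.
Δx_2 = 0.4025 × (-30) / 0.222875 = -12.075 / 0.222875 ≈ -54.2.

Δx_2 = -54.2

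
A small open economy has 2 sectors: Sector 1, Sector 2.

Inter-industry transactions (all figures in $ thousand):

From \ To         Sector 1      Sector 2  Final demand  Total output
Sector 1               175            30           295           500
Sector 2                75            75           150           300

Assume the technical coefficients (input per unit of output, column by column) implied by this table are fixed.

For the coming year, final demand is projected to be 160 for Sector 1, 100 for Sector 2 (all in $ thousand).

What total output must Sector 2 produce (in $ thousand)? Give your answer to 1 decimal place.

Technical coefficients a_ij = z_ij / X_j:
  a_11 = 175/500 = 0.35, a_21 = 75/500 = 0.15
  a_12 = 30/300 = 0.10, a_22 = 75/300 = 0.25
I − A =
  [   0.65    -0.10]
  [  -0.15     0.75]
det(I−A) = (0.65)(0.75) − (-0.10)(-0.15) = 0.4725
adj(I−A) = [[0.75, 0.10], [0.15, 0.65]]
(I − A)⁻¹ = adj(I−A) / det(I−A) ≈
  [   1.5873     0.2116]
  [   0.3175     1.3757]
x = (I − A)⁻¹ d = adj(I−A)·d / det(I−A), with det(I−A) = 0.4725:
  x_1 = (0.75·160 + 0.10·100) / 0.4725 = 130.00 / 0.4725 ≈ 275.1
  x_2 = (0.15·160 + 0.65·100) / 0.4725 = 89.00 / 0.4725 ≈ 188.4

x_2 = 188.4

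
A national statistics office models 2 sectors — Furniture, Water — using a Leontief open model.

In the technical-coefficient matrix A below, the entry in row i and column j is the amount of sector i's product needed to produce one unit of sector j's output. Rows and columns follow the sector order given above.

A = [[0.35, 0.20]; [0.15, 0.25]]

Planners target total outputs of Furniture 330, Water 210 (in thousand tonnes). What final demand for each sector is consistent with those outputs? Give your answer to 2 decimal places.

I − A =
  [   0.65    -0.20]
  [  -0.15     0.75]
d = (I − A) x:
  d_1 = (+0.65)·330 + (-0.20)·210 = 172.50
  d_2 = (-0.15)·330 + (+0.75)·210 = 108.00

d_1 = 172.50, d_2 = 108.00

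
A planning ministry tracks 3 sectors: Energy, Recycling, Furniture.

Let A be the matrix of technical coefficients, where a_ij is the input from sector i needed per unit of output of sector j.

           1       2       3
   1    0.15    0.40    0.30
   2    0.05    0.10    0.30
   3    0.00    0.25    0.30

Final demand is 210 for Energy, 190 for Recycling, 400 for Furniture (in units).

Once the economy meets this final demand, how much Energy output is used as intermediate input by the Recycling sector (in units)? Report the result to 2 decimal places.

I − A =
  [   0.85    -0.40    -0.30]
  [  -0.05     0.90    -0.30]
  [   0.00    -0.25     0.70]
Cofactors of I−A, C_ij = (−1)^(i+j)·(minor ij) (rows/columns in the sector order above):
  C_11 = (0.90)(0.70) − (-0.30)(-0.25) = 0.5550
  C_12 = −[(-0.05)(0.70) − (-0.30)(0.00)] = 0.0350
  C_13 = (-0.05)(-0.25) − (0.90)(0.00) = 0.0125
  C_21 = −[(-0.40)(0.70) − (-0.30)(-0.25)] = 0.3550
  C_22 = (0.85)(0.70) − (-0.30)(0.00) = 0.5950
  C_23 = −[(0.85)(-0.25) − (-0.40)(0.00)] = 0.2125
  C_31 = (-0.40)(-0.30) − (-0.30)(0.90) = 0.3900
  C_32 = −[(0.85)(-0.30) − (-0.30)(-0.05)] = 0.2700
  C_33 = (0.85)(0.90) − (-0.40)(-0.05) = 0.7450
det(I−A) = Σ_j (I−A)_1j·C_1j = (0.85)(0.5550) + (-0.40)(0.0350) + (-0.30)(0.0125) = 0.4540
adj(I−A) = Cᵀ =
  [ 0.5550   0.3550   0.3900]
  [ 0.0350   0.5950   0.2700]
  [ 0.0125   0.2125   0.7450]
(I − A)⁻¹ = adj(I−A) / det(I−A) ≈
  [   1.2225     0.7819     0.8590]
  [   0.0771     1.3106     0.5947]
  [   0.0275     0.4681     1.6410]
First solve x = (I − A)⁻¹ d = adj(I−A)·d / det(I−A); in particular x_2 = (0.0350·210 + 0.5950·190 + 0.2700·400) / 0.4540 = 228.40 / 0.4540 ≈ 503.0837.
Intermediate flow from 1 to 2: z_12 = a_12 · x_2 = 0.40 × 228.40 / 0.4540 = 91.36 / 0.4540 ≈ 201.23.

z_12 = 201.23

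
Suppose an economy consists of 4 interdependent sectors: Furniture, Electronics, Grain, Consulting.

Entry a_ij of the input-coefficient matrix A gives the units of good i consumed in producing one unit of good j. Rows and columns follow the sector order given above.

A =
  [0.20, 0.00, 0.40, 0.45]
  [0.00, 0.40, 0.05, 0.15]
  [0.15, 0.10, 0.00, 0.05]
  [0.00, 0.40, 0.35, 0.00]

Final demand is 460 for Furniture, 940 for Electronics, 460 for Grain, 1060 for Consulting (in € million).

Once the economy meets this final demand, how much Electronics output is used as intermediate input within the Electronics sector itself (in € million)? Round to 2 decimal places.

z_22 = 903.67

I − A =
  [   0.80     0.00    -0.40    -0.45]
  [   0.00     0.60    -0.05    -0.15]
  [  -0.15    -0.10     1.00    -0.05]
  [   0.00    -0.40    -0.35     1.00]
Compute the cofactors C_ij = (−1)^(i+j)·(3×3 minor ij) of I−A; the adjugate is their transpose:
adj(I−A) = Cᵀ =
  [ 0.518250   0.243750   0.319500   0.285750]
  [ 0.015375   0.702375   0.082000   0.116375]
  [ 0.081000   0.123000   0.432000   0.076500]
  [ 0.034500   0.324000   0.184000   0.440000]
det(I−A) = Σ_j (I−A)_1j·C_1j = (0.80)(0.518250) + (0.00)(0.015375) + (-0.40)(0.081000) + (-0.45)(0.034500) = 0.366675
(I − A)⁻¹ = adj(I−A) / det(I−A) ≈
  [   1.4134     0.6648     0.8713     0.7793]
  [   0.0419     1.9155     0.2236     0.3174]
  [   0.2209     0.3354     1.1782     0.2086]
  [   0.0941     0.8836     0.5018     1.2000]
First solve x = (I − A)⁻¹ d = adj(I−A)·d / det(I−A); in particular x_2 = (0.015375·460 + 0.702375·940 + 0.082000·460 + 0.116375·1060) / 0.366675 = 828.3825 / 0.366675 ≈ 2259.1737.
Intermediate flow from 2 to 2: z_22 = a_22 · x_2 = 0.40 × 828.3825 / 0.366675 = 331.353 / 0.366675 ≈ 903.67.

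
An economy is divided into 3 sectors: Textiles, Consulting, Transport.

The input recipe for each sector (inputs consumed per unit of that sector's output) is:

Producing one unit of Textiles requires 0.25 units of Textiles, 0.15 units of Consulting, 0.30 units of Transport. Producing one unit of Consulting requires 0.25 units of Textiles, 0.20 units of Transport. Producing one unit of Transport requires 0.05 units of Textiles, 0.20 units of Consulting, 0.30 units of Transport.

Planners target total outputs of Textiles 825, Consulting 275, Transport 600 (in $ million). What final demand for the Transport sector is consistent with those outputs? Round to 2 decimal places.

d_3 = 117.50

I − A =
  [   0.75    -0.25    -0.05]
  [  -0.15     1.00    -0.20]
  [  -0.30    -0.20     0.70]
d = (I − A) x:
  d_1 = (+0.75)·825 + (-0.25)·275 + (-0.05)·600 = 520.00
  d_2 = (-0.15)·825 + (+1.00)·275 + (-0.20)·600 = 31.25
  d_3 = (-0.30)·825 + (-0.20)·275 + (+0.70)·600 = 117.50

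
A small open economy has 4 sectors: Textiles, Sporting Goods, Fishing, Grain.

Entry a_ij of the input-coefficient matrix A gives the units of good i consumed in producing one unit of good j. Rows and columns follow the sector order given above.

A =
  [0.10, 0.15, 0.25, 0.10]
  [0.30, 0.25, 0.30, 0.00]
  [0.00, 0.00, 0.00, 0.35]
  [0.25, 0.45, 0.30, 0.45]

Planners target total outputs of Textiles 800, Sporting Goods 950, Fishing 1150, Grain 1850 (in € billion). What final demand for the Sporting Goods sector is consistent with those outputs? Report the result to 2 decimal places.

I − A =
  [   0.90    -0.15    -0.25    -0.10]
  [  -0.30     0.75    -0.30     0.00]
  [   0.00     0.00     1.00    -0.35]
  [  -0.25    -0.45    -0.30     0.55]
d = (I − A) x:
  d_T = (+0.90)·800 + (-0.15)·950 + (-0.25)·1150 + (-0.10)·1850 = 105.00
  d_S = (-0.30)·800 + (+0.75)·950 + (-0.30)·1150 + (+0.00)·1850 = 127.50
  d_F = (+0.00)·800 + (+0.00)·950 + (+1.00)·1150 + (-0.35)·1850 = 502.50
  d_G = (-0.25)·800 + (-0.45)·950 + (-0.30)·1150 + (+0.55)·1850 = 45.00

d_S = 127.50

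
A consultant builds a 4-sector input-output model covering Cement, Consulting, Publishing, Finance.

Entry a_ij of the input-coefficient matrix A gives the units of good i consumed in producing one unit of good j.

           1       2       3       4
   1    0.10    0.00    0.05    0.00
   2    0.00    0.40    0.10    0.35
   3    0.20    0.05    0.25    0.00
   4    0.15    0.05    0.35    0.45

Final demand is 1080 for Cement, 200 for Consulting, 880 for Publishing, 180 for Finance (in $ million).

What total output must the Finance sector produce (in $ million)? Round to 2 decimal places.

I − A =
  [   0.90     0.00    -0.05     0.00]
  [   0.00     0.60    -0.10    -0.35]
  [  -0.20    -0.05     0.75     0.00]
  [  -0.15    -0.05    -0.35     0.55]
Compute the cofactors C_ij = (−1)^(i+j)·(3×3 minor ij) of I−A; the adjugate is their transpose:
adj(I−A) = Cᵀ =
  [ 0.225500   0.001375   0.015625   0.000875]
  [ 0.074875   0.365750   0.162375   0.232750]
  [ 0.065125   0.024750   0.281250   0.015750]
  [ 0.109750   0.049375   0.198000   0.394500]
det(I−A) = Σ_j (I−A)_1j·C_1j = (0.90)(0.225500) + (0.00)(0.074875) + (-0.05)(0.065125) + (0.00)(0.109750) = 0.19969375
(I − A)⁻¹ = adj(I−A) / det(I−A) ≈
  [   1.1292     0.0069     0.0782     0.0044]
  [   0.3749     1.8316     0.8131     1.1655]
  [   0.3261     0.1239     1.4084     0.0789]
  [   0.5496     0.2473     0.9915     1.9755]
x = (I − A)⁻¹ d = adj(I−A)·d / det(I−A), with det(I−A) = 0.19969375:
  x_1 = (0.225500·1080 + 0.001375·200 + 0.015625·880 + 0.000875·180) / 0.19969375 = 257.7225 / 0.19969375 ≈ 1290.59
  x_2 = (0.074875·1080 + 0.365750·200 + 0.162375·880 + 0.232750·180) / 0.19969375 = 338.80 / 0.19969375 ≈ 1696.60
  x_3 = (0.065125·1080 + 0.024750·200 + 0.281250·880 + 0.015750·180) / 0.19969375 = 325.62 / 0.19969375 ≈ 1630.60
  x_4 = (0.109750·1080 + 0.049375·200 + 0.198000·880 + 0.394500·180) / 0.19969375 = 373.655 / 0.19969375 ≈ 1871.14

x_4 = 1871.14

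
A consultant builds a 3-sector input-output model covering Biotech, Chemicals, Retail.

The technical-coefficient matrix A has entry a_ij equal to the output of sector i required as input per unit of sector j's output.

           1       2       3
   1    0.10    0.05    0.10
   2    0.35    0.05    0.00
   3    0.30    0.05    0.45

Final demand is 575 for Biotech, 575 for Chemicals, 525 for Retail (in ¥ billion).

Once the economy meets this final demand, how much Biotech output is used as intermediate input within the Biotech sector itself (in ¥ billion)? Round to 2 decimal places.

I − A =
  [   0.90    -0.05    -0.10]
  [  -0.35     0.95     0.00]
  [  -0.30    -0.05     0.55]
Cofactors of I−A, C_ij = (−1)^(i+j)·(minor ij) (rows/columns in the sector order above):
  C_11 = (0.95)(0.55) − (0.00)(-0.05) = 0.5225
  C_12 = −[(-0.35)(0.55) − (0.00)(-0.30)] = 0.1925
  C_13 = (-0.35)(-0.05) − (0.95)(-0.30) = 0.3025
  C_21 = −[(-0.05)(0.55) − (-0.10)(-0.05)] = 0.0325
  C_22 = (0.90)(0.55) − (-0.10)(-0.30) = 0.4650
  C_23 = −[(0.90)(-0.05) − (-0.05)(-0.30)] = 0.0600
  C_31 = (-0.05)(0.00) − (-0.10)(0.95) = 0.0950
  C_32 = −[(0.90)(0.00) − (-0.10)(-0.35)] = 0.0350
  C_33 = (0.90)(0.95) − (-0.05)(-0.35) = 0.8375
det(I−A) = Σ_j (I−A)_1j·C_1j = (0.90)(0.5225) + (-0.05)(0.1925) + (-0.10)(0.3025) = 0.430375
adj(I−A) = Cᵀ =
  [ 0.5225   0.0325   0.0950]
  [ 0.1925   0.4650   0.0350]
  [ 0.3025   0.0600   0.8375]
(I − A)⁻¹ = adj(I−A) / det(I−A) ≈
  [   1.2141     0.0755     0.2207]
  [   0.4473     1.0805     0.0813]
  [   0.7029     0.1394     1.9460]
First solve x = (I − A)⁻¹ d = adj(I−A)·d / det(I−A); in particular x_1 = (0.5225·575 + 0.0325·575 + 0.0950·525) / 0.430375 = 369.00 / 0.430375 ≈ 857.3918.
Intermediate flow from 1 to 1: z_11 = a_11 · x_1 = 0.10 × 369.00 / 0.430375 = 36.90 / 0.430375 ≈ 85.74.

z_11 = 85.74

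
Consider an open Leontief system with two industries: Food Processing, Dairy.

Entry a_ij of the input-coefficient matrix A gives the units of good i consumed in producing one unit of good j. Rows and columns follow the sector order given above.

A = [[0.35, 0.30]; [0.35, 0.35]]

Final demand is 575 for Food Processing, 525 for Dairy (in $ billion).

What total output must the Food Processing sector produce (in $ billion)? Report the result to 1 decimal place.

x_F = 1673.2

I − A =
  [   0.65    -0.30]
  [  -0.35     0.65]
det(I−A) = (0.65)(0.65) − (-0.30)(-0.35) = 0.3175
adj(I−A) = [[0.65, 0.30], [0.35, 0.65]]
(I − A)⁻¹ = adj(I−A) / det(I−A) ≈
  [   2.0472     0.9449]
  [   1.1024     2.0472]
x = (I − A)⁻¹ d = adj(I−A)·d / det(I−A), with det(I−A) = 0.3175:
  x_F = (0.65·575 + 0.30·525) / 0.3175 = 531.25 / 0.3175 ≈ 1673.2
  x_D = (0.35·575 + 0.65·525) / 0.3175 = 542.50 / 0.3175 ≈ 1708.7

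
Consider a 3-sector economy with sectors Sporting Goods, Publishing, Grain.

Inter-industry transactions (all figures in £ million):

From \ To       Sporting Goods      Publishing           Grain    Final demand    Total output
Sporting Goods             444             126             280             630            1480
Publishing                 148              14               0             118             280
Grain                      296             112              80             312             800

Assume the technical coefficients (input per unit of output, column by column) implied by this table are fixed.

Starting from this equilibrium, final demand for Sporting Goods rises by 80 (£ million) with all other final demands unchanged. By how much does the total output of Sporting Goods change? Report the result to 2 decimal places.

Δx_S = 143.25

Technical coefficients a_ij = z_ij / X_j:
  a_SS = 444/1480 = 0.30, a_PS = 148/1480 = 0.10, a_GS = 296/1480 = 0.20
  a_SP = 126/280 = 0.45, a_PP = 14/280 = 0.05, a_GP = 112/280 = 0.40
  a_SG = 280/800 = 0.35, a_PG = 0/800 = 0.00, a_GG = 80/800 = 0.10
I − A =
  [   0.70    -0.45    -0.35]
  [  -0.10     0.95     0.00]
  [  -0.20    -0.40     0.90]
Cofactors of I−A, C_ij = (−1)^(i+j)·(minor ij) (rows/columns in the sector order above):
  C_11 = (0.95)(0.90) − (0.00)(-0.40) = 0.8550
  C_12 = −[(-0.10)(0.90) − (0.00)(-0.20)] = 0.0900
  C_13 = (-0.10)(-0.40) − (0.95)(-0.20) = 0.2300
  C_21 = −[(-0.45)(0.90) − (-0.35)(-0.40)] = 0.5450
  C_22 = (0.70)(0.90) − (-0.35)(-0.20) = 0.5600
  C_23 = −[(0.70)(-0.40) − (-0.45)(-0.20)] = 0.3700
  C_31 = (-0.45)(0.00) − (-0.35)(0.95) = 0.3325
  C_32 = −[(0.70)(0.00) − (-0.35)(-0.10)] = 0.0350
  C_33 = (0.70)(0.95) − (-0.45)(-0.10) = 0.6200
det(I−A) = Σ_j (I−A)_1j·C_1j = (0.70)(0.8550) + (-0.45)(0.0900) + (-0.35)(0.2300) = 0.4775
adj(I−A) = Cᵀ =
  [ 0.8550   0.5450   0.3325]
  [ 0.0900   0.5600   0.0350]
  [ 0.2300   0.3700   0.6200]
(I − A)⁻¹ = adj(I−A) / det(I−A) ≈
  [   1.7906     1.1414     0.6963]
  [   0.1885     1.1728     0.0733]
  [   0.4817     0.7749     1.2984]
Δx = (I − A)⁻¹ Δd with Δd having +80 in the Sporting Goods component and 0 elsewhere.
So Δx_S = L_SS · (+80), where L_SS = adj(I−A)_SS / det(I−A) = 0.8550 / 0.4775.
Δx_S = 0.8550 × (+80) / 0.4775 = 68.40 / 0.4775 ≈ 143.25.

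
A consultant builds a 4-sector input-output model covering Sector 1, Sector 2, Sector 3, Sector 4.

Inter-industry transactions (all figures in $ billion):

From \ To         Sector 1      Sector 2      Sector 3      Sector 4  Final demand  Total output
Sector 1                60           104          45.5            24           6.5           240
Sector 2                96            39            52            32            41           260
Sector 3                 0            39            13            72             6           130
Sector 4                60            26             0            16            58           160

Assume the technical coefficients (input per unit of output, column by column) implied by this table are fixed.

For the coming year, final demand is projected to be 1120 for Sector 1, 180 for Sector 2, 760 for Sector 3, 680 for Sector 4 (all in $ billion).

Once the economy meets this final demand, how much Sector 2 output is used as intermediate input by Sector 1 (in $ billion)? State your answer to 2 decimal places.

z_21 = 2782.28

Technical coefficients a_ij = z_ij / X_j:
  a_11 = 60/240 = 0.25, a_21 = 96/240 = 0.40, a_31 = 0/240 = 0.00, a_41 = 60/240 = 0.25
  a_12 = 104/260 = 0.40, a_22 = 39/260 = 0.15, a_32 = 39/260 = 0.15, a_42 = 26/260 = 0.10
  a_13 = 45.5/130 = 0.35, a_23 = 52/130 = 0.40, a_33 = 13/130 = 0.10, a_43 = 0/130 = 0.00
  a_14 = 24/160 = 0.15, a_24 = 32/160 = 0.20, a_34 = 72/160 = 0.45, a_44 = 16/160 = 0.10
I − A =
  [   0.75    -0.40    -0.35    -0.15]
  [  -0.40     0.85    -0.40    -0.20]
  [   0.00    -0.15     0.90    -0.45]
  [  -0.25    -0.10     0.00     0.90]
Compute the cofactors C_ij = (−1)^(i+j)·(3×3 minor ij) of I−A; the adjugate is their transpose:
adj(I−A) = Cᵀ =
  [ 0.598500   0.400500   0.410750   0.394125]
  [ 0.414000   0.534375   0.398500   0.387000]
  [ 0.175125   0.174375   0.356875   0.246375]
  [ 0.212250   0.170625   0.158375   0.363750]
det(I−A) = Σ_j (I−A)_1j·C_1j = (0.75)(0.598500) + (-0.40)(0.414000) + (-0.35)(0.175125) + (-0.15)(0.212250) = 0.19014375
(I − A)⁻¹ = adj(I−A) / det(I−A) ≈
  [   3.1476     2.1063     2.1602     2.0728]
  [   2.1773     2.8104     2.0958     2.0353]
  [   0.9210     0.9171     1.8769     1.2957]
  [   1.1163     0.8973     0.8329     1.9130]
First solve x = (I − A)⁻¹ d = adj(I−A)·d / det(I−A); in particular x_1 = (0.598500·1120 + 0.400500·180 + 0.410750·760 + 0.394125·680) / 0.19014375 = 1322.585 / 0.19014375 ≈ 6955.7111.
Intermediate flow from 2 to 1: z_21 = a_21 · x_1 = 0.40 × 1322.585 / 0.19014375 = 529.034 / 0.19014375 ≈ 2782.28.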